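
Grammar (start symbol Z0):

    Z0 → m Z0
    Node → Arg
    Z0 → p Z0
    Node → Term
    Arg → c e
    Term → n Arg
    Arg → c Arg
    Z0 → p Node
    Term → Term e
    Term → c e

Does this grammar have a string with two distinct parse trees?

Ambiguous

Witness: p c e

Derivation 1: Z0 ⇒ p Node ⇒ p Arg ⇒ p c e
Derivation 2: Z0 ⇒ p Node ⇒ p Term ⇒ p c e

Two distinct leftmost derivations for the same string.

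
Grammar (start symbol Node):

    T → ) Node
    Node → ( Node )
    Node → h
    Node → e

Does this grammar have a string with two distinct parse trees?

Only Node is reachable from Node; ignoring the rest: Each string is a nest of matched brackets around a single atom. An opening bracket forces the recursive rule; an atom forces the base rule.

Unambiguous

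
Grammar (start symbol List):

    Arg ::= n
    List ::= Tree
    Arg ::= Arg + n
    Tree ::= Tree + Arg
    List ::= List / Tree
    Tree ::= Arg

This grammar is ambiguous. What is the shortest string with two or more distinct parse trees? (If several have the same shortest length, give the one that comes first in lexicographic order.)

length 1: no string has ≥2 trees
length 3: n + n has 2 parse trees

Two derivations of n + n:
  List ⇒ Tree ⇒ Tree + Arg ⇒ Arg + Arg ⇒ n + Arg ⇒ n + n
  List ⇒ Tree ⇒ Arg ⇒ Arg + n ⇒ n + n

n + n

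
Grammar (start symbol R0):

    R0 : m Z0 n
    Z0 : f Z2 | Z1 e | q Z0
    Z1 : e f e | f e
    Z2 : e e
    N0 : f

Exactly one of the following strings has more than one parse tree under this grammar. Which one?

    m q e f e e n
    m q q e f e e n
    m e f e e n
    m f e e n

m q e f e e n: 1 tree
m q q e f e e n: 1 tree
m e f e e n: 1 tree
m f e e n: 2 trees

m f e e n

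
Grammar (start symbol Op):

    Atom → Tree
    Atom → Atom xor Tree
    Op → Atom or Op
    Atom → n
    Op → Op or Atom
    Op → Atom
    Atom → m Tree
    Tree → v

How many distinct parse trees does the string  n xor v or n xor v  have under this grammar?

Parse trees for n xor v or n xor v:
  [Op [Atom [Atom n] xor [Tree v]] or [Op [Atom [Atom n] xor [Tree v]]]]
  [Op [Op [Atom [Atom n] xor [Tree v]]] or [Atom [Atom n] xor [Tree v]]]

2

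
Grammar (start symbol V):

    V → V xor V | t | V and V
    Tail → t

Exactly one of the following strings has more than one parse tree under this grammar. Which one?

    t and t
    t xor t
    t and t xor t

t and t: 1 tree
t xor t: 1 tree
t and t xor t: 2 trees

t and t xor t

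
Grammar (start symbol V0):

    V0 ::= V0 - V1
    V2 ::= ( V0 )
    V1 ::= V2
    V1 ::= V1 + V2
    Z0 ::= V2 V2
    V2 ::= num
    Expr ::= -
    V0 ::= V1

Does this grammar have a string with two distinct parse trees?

Unambiguous

(Expr, Z0 are unreachable from V0, so their rules don't affect L(V0).) The grammar is stratified — V0 handles '-' (left-recursive), V1 handles '+', V2 atoms. Each operator has a fixed associativity and precedence level, so every string has one parse.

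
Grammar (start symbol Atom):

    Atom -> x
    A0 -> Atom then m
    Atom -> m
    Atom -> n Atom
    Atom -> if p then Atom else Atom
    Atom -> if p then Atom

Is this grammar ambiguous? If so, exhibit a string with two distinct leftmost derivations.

Witness: if p then if p then m else m

Derivation 1: Atom ⇒ if p then Atom else Atom ⇒ if p then if p then Atom else Atom ⇒ if p then if p then m else Atom ⇒ if p then if p then m else m
Derivation 2: Atom ⇒ if p then Atom ⇒ if p then if p then Atom else Atom ⇒ if p then if p then m else Atom ⇒ if p then if p then m else m

Two distinct leftmost derivations for the same string.

Ambiguous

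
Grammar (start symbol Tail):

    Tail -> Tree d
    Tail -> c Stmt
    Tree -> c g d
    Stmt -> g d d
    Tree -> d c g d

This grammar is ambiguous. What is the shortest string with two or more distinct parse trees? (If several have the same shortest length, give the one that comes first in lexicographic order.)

c g d d

length 4: c g d d has 2 parse trees

Two derivations of c g d d:
  Tail ⇒ Tree d ⇒ c g d d
  Tail ⇒ c Stmt ⇒ c g d d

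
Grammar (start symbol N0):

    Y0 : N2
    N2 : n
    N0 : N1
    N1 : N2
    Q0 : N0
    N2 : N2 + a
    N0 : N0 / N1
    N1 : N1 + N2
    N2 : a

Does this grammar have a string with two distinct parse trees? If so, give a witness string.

Ambiguous

Witness: a + a

Derivation 1: N0 ⇒ N1 ⇒ N2 ⇒ N2 + a ⇒ a + a
Derivation 2: N0 ⇒ N1 ⇒ N1 + N2 ⇒ N2 + N2 ⇒ a + N2 ⇒ a + a

Two distinct leftmost derivations for the same string.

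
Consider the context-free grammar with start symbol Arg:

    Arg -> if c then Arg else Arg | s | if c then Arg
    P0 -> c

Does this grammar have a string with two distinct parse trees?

Ambiguous

Witness: if c then if c then s else s

Derivation 1: Arg ⇒ if c then Arg else Arg ⇒ if c then if c then Arg else Arg ⇒ if c then if c then s else Arg ⇒ if c then if c then s else s
Derivation 2: Arg ⇒ if c then Arg ⇒ if c then if c then Arg else Arg ⇒ if c then if c then s else Arg ⇒ if c then if c then s else s

Two distinct leftmost derivations for the same string.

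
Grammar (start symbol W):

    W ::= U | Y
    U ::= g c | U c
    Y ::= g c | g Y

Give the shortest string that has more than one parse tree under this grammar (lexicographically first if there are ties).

g c

length 2: g c has 2 parse trees

Two derivations of g c:
  W ⇒ U ⇒ g c
  W ⇒ Y ⇒ g c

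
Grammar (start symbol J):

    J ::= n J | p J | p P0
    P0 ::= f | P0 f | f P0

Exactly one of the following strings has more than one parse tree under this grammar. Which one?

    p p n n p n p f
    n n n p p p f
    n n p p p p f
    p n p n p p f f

p p n n p n p f: 1 tree
n n n p p p f: 1 tree
n n p p p p f: 1 tree
p n p n p p f f: 2 trees

p n p n p p f f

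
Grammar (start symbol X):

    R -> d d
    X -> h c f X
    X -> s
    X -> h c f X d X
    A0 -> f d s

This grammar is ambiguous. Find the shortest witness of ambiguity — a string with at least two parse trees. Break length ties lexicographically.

h c f h c f s d s

length 1: no string has ≥2 trees
length 4: no string has ≥2 trees
length 6: no string has ≥2 trees
length 7: no string has ≥2 trees
length 9: h c f h c f s d s has 2 parse trees

Two derivations of h c f h c f s d s:
  X ⇒ h c f X ⇒ h c f h c f X d X ⇒ h c f h c f s d X ⇒ h c f h c f s d s
  X ⇒ h c f X d X ⇒ h c f h c f X d X ⇒ h c f h c f s d X ⇒ h c f h c f s d s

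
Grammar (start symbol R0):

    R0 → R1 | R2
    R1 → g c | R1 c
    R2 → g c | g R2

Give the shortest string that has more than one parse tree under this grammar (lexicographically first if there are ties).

g c

length 2: g c has 2 parse trees

Two derivations of g c:
  R0 ⇒ R1 ⇒ g c
  R0 ⇒ R2 ⇒ g c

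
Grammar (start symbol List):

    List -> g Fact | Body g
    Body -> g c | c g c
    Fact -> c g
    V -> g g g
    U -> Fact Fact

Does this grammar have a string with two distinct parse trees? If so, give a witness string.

Witness: g c g

Derivation 1: List ⇒ g Fact ⇒ g c g
Derivation 2: List ⇒ Body g ⇒ g c g

Two distinct leftmost derivations for the same string.

Ambiguous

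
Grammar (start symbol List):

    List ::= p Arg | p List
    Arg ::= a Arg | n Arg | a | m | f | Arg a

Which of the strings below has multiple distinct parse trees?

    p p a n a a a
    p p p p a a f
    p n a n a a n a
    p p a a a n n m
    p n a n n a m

p p a n a a a: 11 trees
p p p p a a f: 1 tree
p n a n a a n a: 1 tree
p p a a a n n m: 1 tree
p n a n n a m: 1 tree

p p a n a a a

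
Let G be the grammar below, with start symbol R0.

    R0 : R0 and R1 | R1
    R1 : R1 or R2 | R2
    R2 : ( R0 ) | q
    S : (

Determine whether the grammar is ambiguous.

Unambiguous

Only R0, R1, R2 are reachable from R0; ignoring the rest: R0 → R0 and R1 | R1  ;  R1 → R1 or R2 | R2  — a left-associative chain with R2 at the bottom. Each string factors uniquely by precedence.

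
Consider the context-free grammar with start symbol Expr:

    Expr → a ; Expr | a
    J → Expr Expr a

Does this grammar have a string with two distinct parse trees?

(J is unreachable from Expr, so its rules don't affect L(Expr).) Right-recursive list with a separator: after each atom, whether the separator follows determines the rule. One parse per string.

Unambiguous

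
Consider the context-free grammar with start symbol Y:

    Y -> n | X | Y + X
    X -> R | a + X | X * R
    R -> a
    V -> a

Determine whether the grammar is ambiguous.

Ambiguous

Witness: a + a

Derivation 1: Y ⇒ X ⇒ a + X ⇒ a + R ⇒ a + a
Derivation 2: Y ⇒ Y + X ⇒ X + X ⇒ R + X ⇒ a + X ⇒ a + R ⇒ a + a

Two distinct leftmost derivations for the same string.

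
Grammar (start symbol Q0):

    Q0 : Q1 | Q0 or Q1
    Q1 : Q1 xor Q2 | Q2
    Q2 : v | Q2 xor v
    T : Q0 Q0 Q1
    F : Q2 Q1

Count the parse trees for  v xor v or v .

Parse trees for v xor v or v:
  [Q0 [Q0 [Q1 [Q1 [Q2 v]] xor [Q2 v]]] or [Q1 [Q2 v]]]
  [Q0 [Q0 [Q1 [Q2 [Q2 v] xor v]]] or [Q1 [Q2 v]]]

2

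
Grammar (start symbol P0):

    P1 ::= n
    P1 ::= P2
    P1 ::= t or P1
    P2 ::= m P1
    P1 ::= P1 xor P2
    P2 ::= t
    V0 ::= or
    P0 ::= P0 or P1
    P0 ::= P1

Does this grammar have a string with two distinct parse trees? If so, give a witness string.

Witness: t or n

Derivation 1: P0 ⇒ P0 or P1 ⇒ P1 or P1 ⇒ P2 or P1 ⇒ t or P1 ⇒ t or n
Derivation 2: P0 ⇒ P1 ⇒ t or P1 ⇒ t or n

Two distinct leftmost derivations for the same string.

Ambiguous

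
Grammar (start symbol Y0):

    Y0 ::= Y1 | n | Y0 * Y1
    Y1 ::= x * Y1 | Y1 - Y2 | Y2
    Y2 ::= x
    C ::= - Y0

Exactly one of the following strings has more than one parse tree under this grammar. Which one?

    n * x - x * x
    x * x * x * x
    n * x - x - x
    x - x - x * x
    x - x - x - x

n * x - x * x: 1 tree
x * x * x * x: 8 trees
n * x - x - x: 1 tree
x - x - x * x: 1 tree
x - x - x - x: 1 tree

x * x * x * x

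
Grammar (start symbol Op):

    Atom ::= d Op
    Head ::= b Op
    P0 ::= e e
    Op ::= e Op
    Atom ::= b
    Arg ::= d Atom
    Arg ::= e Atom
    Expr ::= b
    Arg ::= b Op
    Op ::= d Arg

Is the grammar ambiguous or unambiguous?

Unambiguous

(P0, Expr, Head are unreachable from Op, so their rules don't affect L(Op).) Restricted to the reachable nonterminals, every rule has the form A → t or A → t B, and no two rules for the same A share a first terminal. The grammar encodes a DFA — one run per string.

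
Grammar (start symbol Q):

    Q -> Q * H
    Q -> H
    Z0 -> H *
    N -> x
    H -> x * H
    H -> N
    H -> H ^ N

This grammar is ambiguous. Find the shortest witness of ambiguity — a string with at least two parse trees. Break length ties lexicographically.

length 1: no string has ≥2 trees
length 3: x * x has 2 parse trees

Two derivations of x * x:
  Q ⇒ Q * H ⇒ H * H ⇒ N * H ⇒ x * H ⇒ x * N ⇒ x * x
  Q ⇒ H ⇒ x * H ⇒ x * N ⇒ x * x

x * x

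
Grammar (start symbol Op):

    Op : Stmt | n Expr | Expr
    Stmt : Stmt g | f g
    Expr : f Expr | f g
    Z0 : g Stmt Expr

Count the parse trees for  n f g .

1

Parse trees for n f g:
  [Op n [Expr f g]]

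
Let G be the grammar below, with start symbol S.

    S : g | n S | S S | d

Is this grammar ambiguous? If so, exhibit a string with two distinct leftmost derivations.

Ambiguous

Witness: d d d

Derivation 1: S ⇒ S S ⇒ S S S ⇒ d S S ⇒ d d S ⇒ d d d
Derivation 2: S ⇒ S S ⇒ d S ⇒ d S S ⇒ d d S ⇒ d d d

Two distinct leftmost derivations for the same string.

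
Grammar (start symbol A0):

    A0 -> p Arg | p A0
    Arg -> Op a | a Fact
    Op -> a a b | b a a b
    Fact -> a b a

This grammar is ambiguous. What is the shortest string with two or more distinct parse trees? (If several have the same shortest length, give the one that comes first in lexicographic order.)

length 5: p a a b a has 2 parse trees

Two derivations of p a a b a:
  A0 ⇒ p Arg ⇒ p Op a ⇒ p a a b a
  A0 ⇒ p Arg ⇒ p a Fact ⇒ p a a b a

p a a b a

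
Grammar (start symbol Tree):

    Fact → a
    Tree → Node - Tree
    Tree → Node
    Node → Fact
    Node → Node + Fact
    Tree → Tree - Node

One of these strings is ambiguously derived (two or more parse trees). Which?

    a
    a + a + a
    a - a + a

a - a + a

a: 1 tree
a + a + a: 1 tree
a - a + a: 2 trees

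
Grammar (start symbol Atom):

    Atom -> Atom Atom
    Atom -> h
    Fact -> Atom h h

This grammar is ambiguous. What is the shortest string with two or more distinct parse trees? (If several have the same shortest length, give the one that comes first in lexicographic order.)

h h h

length 1: no string has ≥2 trees
length 2: no string has ≥2 trees
length 3: h h h has 2 parse trees

Two derivations of h h h:
  Atom ⇒ Atom Atom ⇒ Atom Atom Atom ⇒ h Atom Atom ⇒ h h Atom ⇒ h h h
  Atom ⇒ Atom Atom ⇒ h Atom ⇒ h Atom Atom ⇒ h h Atom ⇒ h h h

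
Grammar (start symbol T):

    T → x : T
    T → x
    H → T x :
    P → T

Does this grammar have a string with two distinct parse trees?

(H, P are unreachable from T, so their rules don't affect L(T).) Right-recursive list with a separator: after each atom, whether the separator follows determines the rule. One parse per string.

Unambiguous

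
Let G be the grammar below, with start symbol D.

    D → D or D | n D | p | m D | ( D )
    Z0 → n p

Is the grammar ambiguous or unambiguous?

Ambiguous

Witness: m p or p

Derivation 1: D ⇒ D or D ⇒ m D or D ⇒ m p or D ⇒ m p or p
Derivation 2: D ⇒ m D ⇒ m D or D ⇒ m p or D ⇒ m p or p

Two distinct leftmost derivations for the same string.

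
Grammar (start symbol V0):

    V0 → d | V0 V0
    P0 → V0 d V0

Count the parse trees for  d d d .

Parse trees for d d d:
  [V0 [V0 d] [V0 [V0 d] [V0 d]]]
  [V0 [V0 [V0 d] [V0 d]] [V0 d]]

2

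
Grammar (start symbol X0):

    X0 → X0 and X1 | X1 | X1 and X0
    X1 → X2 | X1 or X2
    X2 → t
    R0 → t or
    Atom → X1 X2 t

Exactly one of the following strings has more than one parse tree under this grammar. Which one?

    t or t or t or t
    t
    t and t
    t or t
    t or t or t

t or t or t or t: 1 tree
t: 1 tree
t and t: 2 trees
t or t: 1 tree
t or t or t: 1 tree

t and t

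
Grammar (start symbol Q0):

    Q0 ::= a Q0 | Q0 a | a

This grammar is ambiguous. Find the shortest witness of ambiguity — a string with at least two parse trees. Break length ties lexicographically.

length 1: no string has ≥2 trees
length 2: a a has 2 parse trees

Two derivations of a a:
  Q0 ⇒ a Q0 ⇒ a a
  Q0 ⇒ Q0 a ⇒ a a

a a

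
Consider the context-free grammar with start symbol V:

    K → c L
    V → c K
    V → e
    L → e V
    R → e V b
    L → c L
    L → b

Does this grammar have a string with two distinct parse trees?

Unambiguous

Only V, K, L are reachable from V; ignoring the rest: The reachable rules are right-linear with at most one rule per (nonterminal, next-terminal) pair. Each input token forces the next rule, so parsing is deterministic.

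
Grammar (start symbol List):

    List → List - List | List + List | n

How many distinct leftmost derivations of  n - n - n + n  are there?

5

Parse trees for n - n - n + n:
  [List [List n] - [List [List n] - [List [List n] + [List n]]]]
  [List [List n] - [List [List [List n] - [List n]] + [List n]]]
  [List [List [List n] - [List n]] - [List [List n] + [List n]]]
  [List [List [List n] - [List [List n] - [List n]]] + [List n]]
  [List [List [List [List n] - [List n]] - [List n]] + [List n]]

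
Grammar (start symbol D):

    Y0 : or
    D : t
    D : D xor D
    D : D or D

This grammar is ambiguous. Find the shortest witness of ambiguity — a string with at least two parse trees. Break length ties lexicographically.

t or t or t

length 1: no string has ≥2 trees
length 3: no string has ≥2 trees
length 5: t or t or t has 2 parse trees

Two derivations of t or t or t:
  D ⇒ D or D ⇒ t or D ⇒ t or D or D ⇒ t or t or D ⇒ t or t or t
  D ⇒ D or D ⇒ D or D or D ⇒ t or D or D ⇒ t or t or D ⇒ t or t or t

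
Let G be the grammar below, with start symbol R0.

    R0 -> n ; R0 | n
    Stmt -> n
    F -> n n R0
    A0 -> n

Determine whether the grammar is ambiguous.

(Stmt, F, A0 are unreachable from R0, so their rules don't affect L(R0).) Right-recursive list with a separator: after each atom, whether the separator follows determines the rule. One parse per string.

Unambiguous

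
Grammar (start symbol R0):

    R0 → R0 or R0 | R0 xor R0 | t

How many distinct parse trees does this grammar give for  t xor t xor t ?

2

Parse trees for t xor t xor t:
  [R0 [R0 t] xor [R0 [R0 t] xor [R0 t]]]
  [R0 [R0 [R0 t] xor [R0 t]] xor [R0 t]]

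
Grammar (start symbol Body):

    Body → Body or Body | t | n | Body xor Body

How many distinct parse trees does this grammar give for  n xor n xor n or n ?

5

Parse trees for n xor n xor n or n:
  [Body [Body [Body n] xor [Body [Body n] xor [Body n]]] or [Body n]]
  [Body [Body [Body [Body n] xor [Body n]] xor [Body n]] or [Body n]]
  [Body [Body n] xor [Body [Body [Body n] xor [Body n]] or [Body n]]]
  [Body [Body n] xor [Body [Body n] xor [Body [Body n] or [Body n]]]]
  [Body [Body [Body n] xor [Body n]] xor [Body [Body n] or [Body n]]]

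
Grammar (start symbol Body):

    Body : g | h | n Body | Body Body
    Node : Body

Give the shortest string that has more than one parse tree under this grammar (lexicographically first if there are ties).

length 1: no string has ≥2 trees
length 2: no string has ≥2 trees
length 3: g g g has 2 parse trees

Two derivations of g g g:
  Body ⇒ Body Body ⇒ g Body ⇒ g Body Body ⇒ g g Body ⇒ g g g
  Body ⇒ Body Body ⇒ Body Body Body ⇒ g Body Body ⇒ g g Body ⇒ g g g

g g g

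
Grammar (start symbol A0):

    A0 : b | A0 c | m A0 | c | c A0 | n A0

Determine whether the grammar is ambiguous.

Witness: c c

Derivation 1: A0 ⇒ A0 c ⇒ c c
Derivation 2: A0 ⇒ c A0 ⇒ c c

Two distinct leftmost derivations for the same string.

Ambiguous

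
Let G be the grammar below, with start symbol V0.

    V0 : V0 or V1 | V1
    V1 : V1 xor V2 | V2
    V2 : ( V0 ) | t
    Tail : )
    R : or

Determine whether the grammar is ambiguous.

(Tail, R are unreachable from V0, so their rules don't affect L(V0).) This is a standard precedence ladder (V0 over V1 over V2), with each level left-recursive on its own operator ('or' at V0, 'xor' at V1). That structure is LR(1), hence unambiguous.

Unambiguous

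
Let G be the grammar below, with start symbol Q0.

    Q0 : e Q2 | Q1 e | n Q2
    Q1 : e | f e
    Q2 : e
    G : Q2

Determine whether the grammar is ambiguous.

Ambiguous

Witness: e e

Derivation 1: Q0 ⇒ e Q2 ⇒ e e
Derivation 2: Q0 ⇒ Q1 e ⇒ e e

Two distinct leftmost derivations for the same string.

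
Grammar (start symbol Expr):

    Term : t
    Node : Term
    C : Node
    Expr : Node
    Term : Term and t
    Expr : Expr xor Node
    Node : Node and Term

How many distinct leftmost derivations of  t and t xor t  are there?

2

Parse trees for t and t xor t:
  [Expr [Expr [Node [Term [Term t] and t]]] xor [Node [Term t]]]
  [Expr [Expr [Node [Node [Term t]] and [Term t]]] xor [Node [Term t]]]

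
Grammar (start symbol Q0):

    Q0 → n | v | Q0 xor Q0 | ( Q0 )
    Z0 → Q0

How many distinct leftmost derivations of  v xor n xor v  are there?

Parse trees for v xor n xor v:
  [Q0 [Q0 v] xor [Q0 [Q0 n] xor [Q0 v]]]
  [Q0 [Q0 [Q0 v] xor [Q0 n]] xor [Q0 v]]

2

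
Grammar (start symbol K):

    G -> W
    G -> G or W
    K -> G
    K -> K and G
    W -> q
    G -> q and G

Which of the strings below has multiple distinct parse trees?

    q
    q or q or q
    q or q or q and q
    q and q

q: 1 tree
q or q or q: 1 tree
q or q or q and q: 1 tree
q and q: 2 trees

q and q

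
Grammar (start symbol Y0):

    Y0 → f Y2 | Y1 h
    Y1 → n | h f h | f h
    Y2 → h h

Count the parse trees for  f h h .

Parse trees for f h h:
  [Y0 f [Y2 h h]]
  [Y0 [Y1 f h] h]

2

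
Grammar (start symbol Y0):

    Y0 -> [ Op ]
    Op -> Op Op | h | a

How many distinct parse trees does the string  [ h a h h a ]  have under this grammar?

Parse trees for [ h a h h a ] (showing first 6 of 14):
  [Y0 [ [Op [Op h] [Op [Op a] [Op [Op h] [Op [Op h] [Op a]]]]] ]]
  [Y0 [ [Op [Op h] [Op [Op a] [Op [Op [Op h] [Op h]] [Op a]]]] ]]
  [Y0 [ [Op [Op h] [Op [Op [Op a] [Op h]] [Op [Op h] [Op a]]]] ]]
  [Y0 [ [Op [Op h] [Op [Op [Op a] [Op [Op h] [Op h]]] [Op a]]] ]]
  [Y0 [ [Op [Op h] [Op [Op [Op [Op a] [Op h]] [Op h]] [Op a]]] ]]
  [Y0 [ [Op [Op [Op h] [Op a]] [Op [Op h] [Op [Op h] [Op a]]]] ]]

14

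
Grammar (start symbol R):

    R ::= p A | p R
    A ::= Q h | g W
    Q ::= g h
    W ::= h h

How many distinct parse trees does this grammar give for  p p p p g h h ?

2

Parse trees for p p p p g h h:
  [R p [R p [R p [R p [A [Q g h] h]]]]]
  [R p [R p [R p [R p [A g [W h h]]]]]]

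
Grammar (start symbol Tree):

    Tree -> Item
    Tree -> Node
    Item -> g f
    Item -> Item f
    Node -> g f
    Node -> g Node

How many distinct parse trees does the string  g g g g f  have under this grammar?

Parse trees for g g g g f:
  [Tree [Node g [Node g [Node g [Node g f]]]]]

1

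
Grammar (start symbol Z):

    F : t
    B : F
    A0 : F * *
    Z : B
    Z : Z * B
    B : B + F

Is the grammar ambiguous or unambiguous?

Unambiguous

(A0 is unreachable from Z, so its rules don't affect L(Z).) The grammar is stratified — Z handles '*' (left-recursive), B handles '+', F atoms. Each operator has a fixed associativity and precedence level, so every string has one parse.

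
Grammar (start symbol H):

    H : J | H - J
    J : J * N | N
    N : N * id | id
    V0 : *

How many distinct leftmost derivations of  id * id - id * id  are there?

4

Parse trees for id * id - id * id:
  [H [H [J [J [N id]] * [N id]]] - [J [J [N id]] * [N id]]]
  [H [H [J [J [N id]] * [N id]]] - [J [N [N id] * id]]]
  [H [H [J [N [N id] * id]]] - [J [J [N id]] * [N id]]]
  [H [H [J [N [N id] * id]]] - [J [N [N id] * id]]]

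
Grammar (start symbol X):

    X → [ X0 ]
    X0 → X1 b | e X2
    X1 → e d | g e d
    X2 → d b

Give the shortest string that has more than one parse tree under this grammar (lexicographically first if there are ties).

[ e d b ]

length 5: [ e d b ] has 2 parse trees

Two derivations of [ e d b ]:
  X ⇒ [ X0 ] ⇒ [ X1 b ] ⇒ [ e d b ]
  X ⇒ [ X0 ] ⇒ [ e X2 ] ⇒ [ e d b ]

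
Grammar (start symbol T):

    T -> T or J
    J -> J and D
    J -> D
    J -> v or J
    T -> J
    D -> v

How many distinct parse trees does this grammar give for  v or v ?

2

Parse trees for v or v:
  [T [T [J [D v]]] or [J [D v]]]
  [T [J v or [J [D v]]]]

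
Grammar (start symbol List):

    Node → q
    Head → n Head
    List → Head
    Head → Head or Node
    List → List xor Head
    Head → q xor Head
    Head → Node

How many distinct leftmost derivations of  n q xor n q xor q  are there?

4

Parse trees for n q xor n q xor q:
  [List [Head n [Head q xor [Head n [Head q xor [Head [Node q]]]]]]]
  [List [List [Head n [Head [Node q]]]] xor [Head n [Head q xor [Head [Node q]]]]]
  [List [List [Head n [Head q xor [Head n [Head [Node q]]]]]] xor [Head [Node q]]]
  [List [List [List [Head n [Head [Node q]]]] xor [Head n [Head [Node q]]]] xor [Head [Node q]]]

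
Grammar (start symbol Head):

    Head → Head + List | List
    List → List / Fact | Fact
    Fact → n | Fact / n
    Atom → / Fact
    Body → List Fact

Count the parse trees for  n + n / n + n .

2

Parse trees for n + n / n + n:
  [Head [Head [Head [List [Fact n]]] + [List [List [Fact n]] / [Fact n]]] + [List [Fact n]]]
  [Head [Head [Head [List [Fact n]]] + [List [Fact [Fact n] / n]]] + [List [Fact n]]]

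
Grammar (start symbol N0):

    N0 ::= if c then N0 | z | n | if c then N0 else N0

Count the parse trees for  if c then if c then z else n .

2

Parse trees for if c then if c then z else n:
  [N0 if c then [N0 if c then [N0 z] else [N0 n]]]
  [N0 if c then [N0 if c then [N0 z]] else [N0 n]]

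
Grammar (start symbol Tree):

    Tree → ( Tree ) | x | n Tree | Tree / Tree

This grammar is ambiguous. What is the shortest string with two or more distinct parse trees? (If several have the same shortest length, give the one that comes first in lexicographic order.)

length 1: no string has ≥2 trees
length 2: no string has ≥2 trees
length 3: no string has ≥2 trees
length 4: n x / x has 2 parse trees

Two derivations of n x / x:
  Tree ⇒ n Tree ⇒ n Tree / Tree ⇒ n x / Tree ⇒ n x / x
  Tree ⇒ Tree / Tree ⇒ n Tree / Tree ⇒ n x / Tree ⇒ n x / x

n x / x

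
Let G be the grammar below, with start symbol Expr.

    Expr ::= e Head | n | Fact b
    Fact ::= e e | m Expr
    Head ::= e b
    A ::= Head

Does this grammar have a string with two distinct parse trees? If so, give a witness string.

Witness: e e b

Derivation 1: Expr ⇒ e Head ⇒ e e b
Derivation 2: Expr ⇒ Fact b ⇒ e e b

Two distinct leftmost derivations for the same string.

Ambiguous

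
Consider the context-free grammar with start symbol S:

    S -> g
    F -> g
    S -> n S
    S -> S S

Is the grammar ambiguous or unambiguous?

Ambiguous

Witness: g g g

Derivation 1: S ⇒ S S ⇒ g S ⇒ g S S ⇒ g g S ⇒ g g g
Derivation 2: S ⇒ S S ⇒ S S S ⇒ g S S ⇒ g g S ⇒ g g g

Two distinct leftmost derivations for the same string.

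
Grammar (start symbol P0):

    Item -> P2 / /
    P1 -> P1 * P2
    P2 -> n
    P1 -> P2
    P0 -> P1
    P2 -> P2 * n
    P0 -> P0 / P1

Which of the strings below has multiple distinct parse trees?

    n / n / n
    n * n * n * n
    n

n * n * n * n

n / n / n: 1 tree
n * n * n * n: 8 trees
n: 1 tree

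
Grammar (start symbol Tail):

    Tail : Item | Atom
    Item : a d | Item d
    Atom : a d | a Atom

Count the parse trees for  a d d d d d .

Parse trees for a d d d d d:
  [Tail [Item [Item [Item [Item [Item a d] d] d] d] d]]

1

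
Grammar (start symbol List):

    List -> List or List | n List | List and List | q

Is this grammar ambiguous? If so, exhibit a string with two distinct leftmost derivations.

Ambiguous

Witness: n q and q

Derivation 1: List ⇒ n List ⇒ n List and List ⇒ n q and List ⇒ n q and q
Derivation 2: List ⇒ List and List ⇒ n List and List ⇒ n q and List ⇒ n q and q

Two distinct leftmost derivations for the same string.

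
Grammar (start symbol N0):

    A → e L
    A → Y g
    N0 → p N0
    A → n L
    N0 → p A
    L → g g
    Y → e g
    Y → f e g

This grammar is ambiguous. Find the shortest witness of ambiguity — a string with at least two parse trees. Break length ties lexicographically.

p e g g

length 4: p e g g has 2 parse trees

Two derivations of p e g g:
  N0 ⇒ p A ⇒ p e L ⇒ p e g g
  N0 ⇒ p A ⇒ p Y g ⇒ p e g g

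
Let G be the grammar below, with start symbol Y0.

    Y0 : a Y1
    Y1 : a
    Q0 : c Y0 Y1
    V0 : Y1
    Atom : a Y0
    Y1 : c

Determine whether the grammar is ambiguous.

(Atom, Q0, V0 are unreachable from Y0, so their rules don't affect L(Y0).) The reachable rules are right-linear with at most one rule per (nonterminal, next-terminal) pair. Each input token forces the next rule, so parsing is deterministic.

Unambiguous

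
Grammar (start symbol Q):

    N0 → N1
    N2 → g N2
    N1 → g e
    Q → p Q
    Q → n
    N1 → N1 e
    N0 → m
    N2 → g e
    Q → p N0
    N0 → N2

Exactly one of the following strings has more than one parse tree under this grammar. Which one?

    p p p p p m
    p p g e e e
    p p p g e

p p p g e

p p p p p m: 1 tree
p p g e e e: 1 tree
p p p g e: 2 trees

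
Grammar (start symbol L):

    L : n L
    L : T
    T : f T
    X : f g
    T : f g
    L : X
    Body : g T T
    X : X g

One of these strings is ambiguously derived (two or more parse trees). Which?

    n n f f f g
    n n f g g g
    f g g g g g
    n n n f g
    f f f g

n n n f g

n n f f f g: 1 tree
n n f g g g: 1 tree
f g g g g g: 1 tree
n n n f g: 2 trees
f f f g: 1 tree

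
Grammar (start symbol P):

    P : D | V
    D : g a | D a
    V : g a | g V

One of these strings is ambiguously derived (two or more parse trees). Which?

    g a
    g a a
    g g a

g a

g a: 2 trees
g a a: 1 tree
g g a: 1 tree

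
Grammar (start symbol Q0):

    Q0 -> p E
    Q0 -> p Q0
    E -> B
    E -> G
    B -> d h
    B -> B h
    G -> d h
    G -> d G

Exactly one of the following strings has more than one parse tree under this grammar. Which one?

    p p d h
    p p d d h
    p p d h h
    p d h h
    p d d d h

p p d h: 2 trees
p p d d h: 1 tree
p p d h h: 1 tree
p d h h: 1 tree
p d d d h: 1 tree

p p d h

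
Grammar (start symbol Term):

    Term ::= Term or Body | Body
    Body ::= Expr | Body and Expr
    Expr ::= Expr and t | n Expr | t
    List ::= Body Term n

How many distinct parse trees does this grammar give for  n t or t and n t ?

Parse trees for n t or t and n t:
  [Term [Term [Body [Expr n [Expr t]]]] or [Body [Body [Expr t]] and [Expr n [Expr t]]]]

1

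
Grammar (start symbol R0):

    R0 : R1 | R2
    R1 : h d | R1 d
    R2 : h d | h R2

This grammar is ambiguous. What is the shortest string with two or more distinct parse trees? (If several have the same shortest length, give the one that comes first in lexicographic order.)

h d

length 2: h d has 2 parse trees

Two derivations of h d:
  R0 ⇒ R1 ⇒ h d
  R0 ⇒ R2 ⇒ h d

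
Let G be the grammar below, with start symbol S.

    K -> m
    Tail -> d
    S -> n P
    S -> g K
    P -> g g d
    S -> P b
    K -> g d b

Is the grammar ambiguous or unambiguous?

Ambiguous

Witness: g g d b

Derivation 1: S ⇒ g K ⇒ g g d b
Derivation 2: S ⇒ P b ⇒ g g d b

Two distinct leftmost derivations for the same string.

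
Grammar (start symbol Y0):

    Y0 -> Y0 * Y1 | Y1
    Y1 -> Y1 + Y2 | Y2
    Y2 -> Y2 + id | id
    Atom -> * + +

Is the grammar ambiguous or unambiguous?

Witness: id + id

Derivation 1: Y0 ⇒ Y1 ⇒ Y1 + Y2 ⇒ Y2 + Y2 ⇒ id + Y2 ⇒ id + id
Derivation 2: Y0 ⇒ Y1 ⇒ Y2 ⇒ Y2 + id ⇒ id + id

Two distinct leftmost derivations for the same string.

Ambiguous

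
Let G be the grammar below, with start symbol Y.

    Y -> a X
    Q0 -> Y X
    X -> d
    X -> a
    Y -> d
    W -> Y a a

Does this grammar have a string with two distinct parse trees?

Unambiguous

Only Y, X are reachable from Y; ignoring the rest: The reachable rules are right-linear with at most one rule per (nonterminal, next-terminal) pair. Each input token forces the next rule, so parsing is deterministic.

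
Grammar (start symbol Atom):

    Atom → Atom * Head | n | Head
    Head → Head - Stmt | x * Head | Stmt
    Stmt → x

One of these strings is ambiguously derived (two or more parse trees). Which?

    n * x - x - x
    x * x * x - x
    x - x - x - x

n * x - x - x: 1 tree
x * x * x - x: 7 trees
x - x - x - x: 1 tree

x * x * x - x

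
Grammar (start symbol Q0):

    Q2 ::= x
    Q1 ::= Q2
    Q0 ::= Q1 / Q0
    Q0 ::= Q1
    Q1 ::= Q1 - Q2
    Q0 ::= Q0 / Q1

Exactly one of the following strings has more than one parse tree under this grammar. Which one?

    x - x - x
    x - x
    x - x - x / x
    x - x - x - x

x - x - x: 1 tree
x - x: 1 tree
x - x - x / x: 2 trees
x - x - x - x: 1 tree

x - x - x / x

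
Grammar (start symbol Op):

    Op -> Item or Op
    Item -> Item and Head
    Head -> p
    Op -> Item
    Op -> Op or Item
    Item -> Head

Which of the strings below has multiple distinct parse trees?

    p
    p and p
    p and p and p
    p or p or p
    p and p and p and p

p: 1 tree
p and p: 1 tree
p and p and p: 1 tree
p or p or p: 4 trees
p and p and p and p: 1 tree

p or p or p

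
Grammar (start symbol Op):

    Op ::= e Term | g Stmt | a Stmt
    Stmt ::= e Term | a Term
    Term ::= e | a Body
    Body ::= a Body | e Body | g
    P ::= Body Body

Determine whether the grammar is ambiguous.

(P is unreachable from Op, so its rules don't affect L(Op).) The reachable rules are right-linear with at most one rule per (nonterminal, next-terminal) pair. Each input token forces the next rule, so parsing is deterministic.

Unambiguous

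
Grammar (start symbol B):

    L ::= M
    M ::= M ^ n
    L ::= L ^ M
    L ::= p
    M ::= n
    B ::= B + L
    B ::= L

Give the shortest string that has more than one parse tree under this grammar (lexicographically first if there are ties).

n ^ n

length 1: no string has ≥2 trees
length 3: n ^ n has 2 parse trees

Two derivations of n ^ n:
  B ⇒ L ⇒ M ⇒ M ^ n ⇒ n ^ n
  B ⇒ L ⇒ L ^ M ⇒ M ^ M ⇒ n ^ M ⇒ n ^ n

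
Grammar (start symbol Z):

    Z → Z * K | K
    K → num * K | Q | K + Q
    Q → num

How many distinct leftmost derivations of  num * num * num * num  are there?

Parse trees for num * num * num * num:
  [Z [Z [K [Q num]]] * [K num * [K num * [K [Q num]]]]]
  [Z [Z [Z [K [Q num]]] * [K [Q num]]] * [K num * [K [Q num]]]]
  [Z [Z [K num * [K [Q num]]]] * [K num * [K [Q num]]]]
  [Z [Z [Z [K [Q num]]] * [K num * [K [Q num]]]] * [K [Q num]]]
  [Z [Z [Z [Z [K [Q num]]] * [K [Q num]]] * [K [Q num]]] * [K [Q num]]]
  [Z [Z [Z [K num * [K [Q num]]]] * [K [Q num]]] * [K [Q num]]]
  [Z [Z [K num * [K num * [K [Q num]]]]] * [K [Q num]]]
  [Z [K num * [K num * [K num * [K [Q num]]]]]]

8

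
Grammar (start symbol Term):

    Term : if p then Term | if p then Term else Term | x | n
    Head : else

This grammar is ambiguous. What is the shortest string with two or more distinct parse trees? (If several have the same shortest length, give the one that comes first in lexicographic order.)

if p then if p then n else n

length 1: no string has ≥2 trees
length 4: no string has ≥2 trees
length 6: no string has ≥2 trees
length 7: no string has ≥2 trees
length 9: if p then if p then n else n has 2 parse trees

Two derivations of if p then if p then n else n:
  Term ⇒ if p then Term ⇒ if p then if p then Term else Term ⇒ if p then if p then n else Term ⇒ if p then if p then n else n
  Term ⇒ if p then Term else Term ⇒ if p then if p then Term else Term ⇒ if p then if p then n else Term ⇒ if p then if p then n else n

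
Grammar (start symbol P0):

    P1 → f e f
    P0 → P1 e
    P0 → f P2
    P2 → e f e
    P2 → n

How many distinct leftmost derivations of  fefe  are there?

Parse trees for fefe:
  [P0 [P1 f e f] e]
  [P0 f [P2 e f e]]

2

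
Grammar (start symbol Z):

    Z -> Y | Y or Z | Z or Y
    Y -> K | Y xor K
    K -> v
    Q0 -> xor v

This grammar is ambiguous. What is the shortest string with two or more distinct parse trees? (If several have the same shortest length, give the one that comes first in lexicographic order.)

v or v

length 1: no string has ≥2 trees
length 3: v or v has 2 parse trees

Two derivations of v or v:
  Z ⇒ Y or Z ⇒ K or Z ⇒ v or Z ⇒ v or Y ⇒ v or K ⇒ v or v
  Z ⇒ Z or Y ⇒ Y or Y ⇒ K or Y ⇒ v or Y ⇒ v or K ⇒ v or v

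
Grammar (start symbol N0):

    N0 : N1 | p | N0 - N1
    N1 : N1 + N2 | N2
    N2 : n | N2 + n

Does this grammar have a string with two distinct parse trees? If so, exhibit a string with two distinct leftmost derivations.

Witness: n + n

Derivation 1: N0 ⇒ N1 ⇒ N1 + N2 ⇒ N2 + N2 ⇒ n + N2 ⇒ n + n
Derivation 2: N0 ⇒ N1 ⇒ N2 ⇒ N2 + n ⇒ n + n

Two distinct leftmost derivations for the same string.

Ambiguous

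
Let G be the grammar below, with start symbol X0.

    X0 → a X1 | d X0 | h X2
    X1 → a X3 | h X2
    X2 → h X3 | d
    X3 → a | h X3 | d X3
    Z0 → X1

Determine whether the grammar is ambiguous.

Unambiguous

(Z0 is unreachable from X0, so its rules don't affect L(X0).) Restricted to the reachable nonterminals, every rule has the form A → t or A → t B, and no two rules for the same A share a first terminal. The grammar encodes a DFA — one run per string.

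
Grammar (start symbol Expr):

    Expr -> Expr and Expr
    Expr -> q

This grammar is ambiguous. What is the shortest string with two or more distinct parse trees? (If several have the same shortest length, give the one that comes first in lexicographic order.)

length 1: no string has ≥2 trees
length 3: no string has ≥2 trees
length 5: q and q and q has 2 parse trees

Two derivations of q and q and q:
  Expr ⇒ Expr and Expr ⇒ Expr and Expr and Expr ⇒ q and Expr and Expr ⇒ q and q and Expr ⇒ q and q and q
  Expr ⇒ Expr and Expr ⇒ q and Expr ⇒ q and Expr and Expr ⇒ q and q and Expr ⇒ q and q and q

q and q and q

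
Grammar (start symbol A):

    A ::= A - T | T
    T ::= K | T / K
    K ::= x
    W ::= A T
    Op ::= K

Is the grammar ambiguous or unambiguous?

Only A, T, K are reachable from A; ignoring the rest: The grammar is stratified — A handles '-' (left-recursive), T handles '/', K atoms. Each operator has a fixed associativity and precedence level, so every string has one parse.

Unambiguous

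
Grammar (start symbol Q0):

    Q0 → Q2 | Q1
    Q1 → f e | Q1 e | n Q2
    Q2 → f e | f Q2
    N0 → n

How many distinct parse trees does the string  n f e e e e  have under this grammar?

Parse trees for n f e e e e:
  [Q0 [Q1 [Q1 [Q1 [Q1 n [Q2 f e]] e] e] e]]

1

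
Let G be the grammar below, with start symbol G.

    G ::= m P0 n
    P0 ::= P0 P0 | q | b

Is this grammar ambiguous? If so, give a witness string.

Witness: m b b b n

Derivation 1: G ⇒ m P0 n ⇒ m P0 P0 n ⇒ m P0 P0 P0 n ⇒ m b P0 P0 n ⇒ m b b P0 n ⇒ m b b b n
Derivation 2: G ⇒ m P0 n ⇒ m P0 P0 n ⇒ m b P0 n ⇒ m b P0 P0 n ⇒ m b b P0 n ⇒ m b b b n

Two distinct leftmost derivations for the same string.

Ambiguous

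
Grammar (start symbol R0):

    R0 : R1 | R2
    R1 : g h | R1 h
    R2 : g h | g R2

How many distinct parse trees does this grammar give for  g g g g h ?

1

Parse trees for g g g g h:
  [R0 [R2 g [R2 g [R2 g [R2 g h]]]]]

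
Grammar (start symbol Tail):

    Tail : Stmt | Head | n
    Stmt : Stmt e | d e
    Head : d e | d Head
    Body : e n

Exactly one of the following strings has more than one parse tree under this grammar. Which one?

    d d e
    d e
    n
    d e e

d e

d d e: 1 tree
d e: 2 trees
n: 1 tree
d e e: 1 tree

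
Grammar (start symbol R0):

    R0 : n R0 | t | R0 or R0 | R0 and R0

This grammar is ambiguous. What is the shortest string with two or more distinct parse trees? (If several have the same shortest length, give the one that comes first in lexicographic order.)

n t and t

length 1: no string has ≥2 trees
length 2: no string has ≥2 trees
length 3: no string has ≥2 trees
length 4: n t and t has 2 parse trees

Two derivations of n t and t:
  R0 ⇒ n R0 ⇒ n R0 and R0 ⇒ n t and R0 ⇒ n t and t
  R0 ⇒ R0 and R0 ⇒ n R0 and R0 ⇒ n t and R0 ⇒ n t and t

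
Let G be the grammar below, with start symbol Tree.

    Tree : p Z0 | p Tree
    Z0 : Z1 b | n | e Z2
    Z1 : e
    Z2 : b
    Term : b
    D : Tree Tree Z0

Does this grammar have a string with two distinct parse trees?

Witness: p e b

Derivation 1: Tree ⇒ p Z0 ⇒ p Z1 b ⇒ p e b
Derivation 2: Tree ⇒ p Z0 ⇒ p e Z2 ⇒ p e b

Two distinct leftmost derivations for the same string.

Ambiguous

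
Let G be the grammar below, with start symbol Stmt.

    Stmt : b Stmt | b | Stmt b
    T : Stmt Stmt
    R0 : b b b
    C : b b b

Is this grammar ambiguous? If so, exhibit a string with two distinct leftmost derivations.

Witness: b b

Derivation 1: Stmt ⇒ b Stmt ⇒ b b
Derivation 2: Stmt ⇒ Stmt b ⇒ b b

Two distinct leftmost derivations for the same string.

Ambiguous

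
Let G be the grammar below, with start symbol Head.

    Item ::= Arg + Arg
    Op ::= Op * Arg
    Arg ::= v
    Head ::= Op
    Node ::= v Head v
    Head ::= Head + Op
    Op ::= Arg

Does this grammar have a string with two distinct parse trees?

Only Head, Op, Arg are reachable from Head; ignoring the rest: The grammar is stratified — Head handles '+' (left-recursive), Op handles '*', Arg atoms. Each operator has a fixed associativity and precedence level, so every string has one parse.

Unambiguous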